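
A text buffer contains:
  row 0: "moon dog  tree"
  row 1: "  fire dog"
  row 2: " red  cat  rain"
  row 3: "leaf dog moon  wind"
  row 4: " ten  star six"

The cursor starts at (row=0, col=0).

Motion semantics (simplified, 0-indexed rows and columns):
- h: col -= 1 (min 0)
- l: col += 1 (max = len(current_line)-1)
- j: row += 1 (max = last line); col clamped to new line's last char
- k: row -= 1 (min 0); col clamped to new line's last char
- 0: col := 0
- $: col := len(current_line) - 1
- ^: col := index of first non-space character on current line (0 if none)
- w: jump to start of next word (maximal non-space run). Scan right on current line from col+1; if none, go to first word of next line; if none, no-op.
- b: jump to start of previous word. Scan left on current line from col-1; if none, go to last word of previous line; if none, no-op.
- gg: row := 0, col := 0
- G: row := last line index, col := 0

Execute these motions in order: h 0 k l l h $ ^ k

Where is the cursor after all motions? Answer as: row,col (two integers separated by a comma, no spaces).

After 1 (h): row=0 col=0 char='m'
After 2 (0): row=0 col=0 char='m'
After 3 (k): row=0 col=0 char='m'
After 4 (l): row=0 col=1 char='o'
After 5 (l): row=0 col=2 char='o'
After 6 (h): row=0 col=1 char='o'
After 7 ($): row=0 col=13 char='e'
After 8 (^): row=0 col=0 char='m'
After 9 (k): row=0 col=0 char='m'

Answer: 0,0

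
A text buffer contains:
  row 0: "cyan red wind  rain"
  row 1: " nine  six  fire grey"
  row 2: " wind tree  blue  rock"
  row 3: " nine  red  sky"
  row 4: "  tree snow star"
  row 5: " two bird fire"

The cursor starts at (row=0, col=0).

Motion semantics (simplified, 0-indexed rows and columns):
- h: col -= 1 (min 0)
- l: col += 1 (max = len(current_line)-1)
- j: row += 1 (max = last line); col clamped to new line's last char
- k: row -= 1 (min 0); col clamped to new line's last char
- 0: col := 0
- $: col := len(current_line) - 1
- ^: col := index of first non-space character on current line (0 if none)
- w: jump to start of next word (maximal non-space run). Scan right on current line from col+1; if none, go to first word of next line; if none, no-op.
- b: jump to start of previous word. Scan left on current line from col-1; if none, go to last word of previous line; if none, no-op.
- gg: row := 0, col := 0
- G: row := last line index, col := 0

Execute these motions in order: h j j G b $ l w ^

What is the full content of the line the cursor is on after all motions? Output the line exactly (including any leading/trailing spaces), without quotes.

After 1 (h): row=0 col=0 char='c'
After 2 (j): row=1 col=0 char='_'
After 3 (j): row=2 col=0 char='_'
After 4 (G): row=5 col=0 char='_'
After 5 (b): row=4 col=12 char='s'
After 6 ($): row=4 col=15 char='r'
After 7 (l): row=4 col=15 char='r'
After 8 (w): row=5 col=1 char='t'
After 9 (^): row=5 col=1 char='t'

Answer:  two bird fire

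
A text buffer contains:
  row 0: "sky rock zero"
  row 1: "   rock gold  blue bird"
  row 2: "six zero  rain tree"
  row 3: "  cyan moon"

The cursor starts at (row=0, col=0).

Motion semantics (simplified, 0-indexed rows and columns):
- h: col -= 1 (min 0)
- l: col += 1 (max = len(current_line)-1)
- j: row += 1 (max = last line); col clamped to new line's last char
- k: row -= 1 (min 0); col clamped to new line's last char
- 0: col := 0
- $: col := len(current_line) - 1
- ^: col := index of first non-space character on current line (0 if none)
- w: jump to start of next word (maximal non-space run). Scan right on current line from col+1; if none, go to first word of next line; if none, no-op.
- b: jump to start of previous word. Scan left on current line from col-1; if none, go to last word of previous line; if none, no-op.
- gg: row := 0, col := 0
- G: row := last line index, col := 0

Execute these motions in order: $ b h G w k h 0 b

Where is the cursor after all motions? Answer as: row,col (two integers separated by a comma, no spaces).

Answer: 1,19

Derivation:
After 1 ($): row=0 col=12 char='o'
After 2 (b): row=0 col=9 char='z'
After 3 (h): row=0 col=8 char='_'
After 4 (G): row=3 col=0 char='_'
After 5 (w): row=3 col=2 char='c'
After 6 (k): row=2 col=2 char='x'
After 7 (h): row=2 col=1 char='i'
After 8 (0): row=2 col=0 char='s'
After 9 (b): row=1 col=19 char='b'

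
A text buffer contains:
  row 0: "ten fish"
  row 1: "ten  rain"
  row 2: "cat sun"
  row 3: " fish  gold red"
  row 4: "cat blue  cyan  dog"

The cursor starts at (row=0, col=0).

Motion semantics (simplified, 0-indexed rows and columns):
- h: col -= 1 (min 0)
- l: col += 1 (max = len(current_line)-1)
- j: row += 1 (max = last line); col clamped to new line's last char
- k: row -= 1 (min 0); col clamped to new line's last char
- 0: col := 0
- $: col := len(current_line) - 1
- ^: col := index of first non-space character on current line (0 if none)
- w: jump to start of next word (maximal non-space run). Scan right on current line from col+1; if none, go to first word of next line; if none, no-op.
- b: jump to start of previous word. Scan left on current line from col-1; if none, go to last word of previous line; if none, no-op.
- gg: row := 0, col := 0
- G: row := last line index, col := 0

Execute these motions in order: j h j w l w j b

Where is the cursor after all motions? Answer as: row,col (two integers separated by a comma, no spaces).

After 1 (j): row=1 col=0 char='t'
After 2 (h): row=1 col=0 char='t'
After 3 (j): row=2 col=0 char='c'
After 4 (w): row=2 col=4 char='s'
After 5 (l): row=2 col=5 char='u'
After 6 (w): row=3 col=1 char='f'
After 7 (j): row=4 col=1 char='a'
After 8 (b): row=4 col=0 char='c'

Answer: 4,0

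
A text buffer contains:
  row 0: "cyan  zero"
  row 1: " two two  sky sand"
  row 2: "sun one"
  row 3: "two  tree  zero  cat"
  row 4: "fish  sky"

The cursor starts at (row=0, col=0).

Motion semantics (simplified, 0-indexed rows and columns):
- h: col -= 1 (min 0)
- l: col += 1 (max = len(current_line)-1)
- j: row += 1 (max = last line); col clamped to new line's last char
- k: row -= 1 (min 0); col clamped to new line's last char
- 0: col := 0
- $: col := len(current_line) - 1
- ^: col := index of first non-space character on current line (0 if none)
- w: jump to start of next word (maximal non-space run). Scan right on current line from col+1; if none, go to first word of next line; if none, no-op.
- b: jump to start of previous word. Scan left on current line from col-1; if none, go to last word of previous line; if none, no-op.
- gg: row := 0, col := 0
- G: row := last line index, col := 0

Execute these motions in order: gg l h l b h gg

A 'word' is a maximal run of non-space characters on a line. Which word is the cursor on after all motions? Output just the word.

Answer: cyan

Derivation:
After 1 (gg): row=0 col=0 char='c'
After 2 (l): row=0 col=1 char='y'
After 3 (h): row=0 col=0 char='c'
After 4 (l): row=0 col=1 char='y'
After 5 (b): row=0 col=0 char='c'
After 6 (h): row=0 col=0 char='c'
After 7 (gg): row=0 col=0 char='c'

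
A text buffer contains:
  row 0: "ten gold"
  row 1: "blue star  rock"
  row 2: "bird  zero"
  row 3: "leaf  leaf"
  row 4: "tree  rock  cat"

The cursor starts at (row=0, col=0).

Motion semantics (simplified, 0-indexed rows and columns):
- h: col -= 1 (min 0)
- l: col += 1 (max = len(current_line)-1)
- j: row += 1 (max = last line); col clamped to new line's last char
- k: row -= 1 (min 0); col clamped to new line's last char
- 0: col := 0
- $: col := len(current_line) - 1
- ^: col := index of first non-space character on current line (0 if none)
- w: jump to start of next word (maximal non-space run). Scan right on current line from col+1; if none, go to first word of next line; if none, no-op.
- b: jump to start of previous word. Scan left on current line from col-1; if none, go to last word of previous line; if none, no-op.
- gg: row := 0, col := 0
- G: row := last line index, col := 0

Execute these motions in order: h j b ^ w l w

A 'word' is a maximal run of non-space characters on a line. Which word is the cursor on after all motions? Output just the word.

Answer: blue

Derivation:
After 1 (h): row=0 col=0 char='t'
After 2 (j): row=1 col=0 char='b'
After 3 (b): row=0 col=4 char='g'
After 4 (^): row=0 col=0 char='t'
After 5 (w): row=0 col=4 char='g'
After 6 (l): row=0 col=5 char='o'
After 7 (w): row=1 col=0 char='b'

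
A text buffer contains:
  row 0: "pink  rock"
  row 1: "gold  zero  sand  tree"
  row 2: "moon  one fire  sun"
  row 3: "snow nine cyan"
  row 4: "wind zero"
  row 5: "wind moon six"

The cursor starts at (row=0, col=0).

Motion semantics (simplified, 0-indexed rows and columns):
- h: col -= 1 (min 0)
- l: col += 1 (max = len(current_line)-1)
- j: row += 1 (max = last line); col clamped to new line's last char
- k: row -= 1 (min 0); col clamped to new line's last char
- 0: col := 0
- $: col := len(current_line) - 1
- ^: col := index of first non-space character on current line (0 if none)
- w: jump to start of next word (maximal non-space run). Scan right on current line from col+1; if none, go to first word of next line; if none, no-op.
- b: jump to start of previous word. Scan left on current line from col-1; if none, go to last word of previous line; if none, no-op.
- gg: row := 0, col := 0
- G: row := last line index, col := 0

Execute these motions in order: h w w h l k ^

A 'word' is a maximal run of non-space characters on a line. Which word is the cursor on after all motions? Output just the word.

After 1 (h): row=0 col=0 char='p'
After 2 (w): row=0 col=6 char='r'
After 3 (w): row=1 col=0 char='g'
After 4 (h): row=1 col=0 char='g'
After 5 (l): row=1 col=1 char='o'
After 6 (k): row=0 col=1 char='i'
After 7 (^): row=0 col=0 char='p'

Answer: pink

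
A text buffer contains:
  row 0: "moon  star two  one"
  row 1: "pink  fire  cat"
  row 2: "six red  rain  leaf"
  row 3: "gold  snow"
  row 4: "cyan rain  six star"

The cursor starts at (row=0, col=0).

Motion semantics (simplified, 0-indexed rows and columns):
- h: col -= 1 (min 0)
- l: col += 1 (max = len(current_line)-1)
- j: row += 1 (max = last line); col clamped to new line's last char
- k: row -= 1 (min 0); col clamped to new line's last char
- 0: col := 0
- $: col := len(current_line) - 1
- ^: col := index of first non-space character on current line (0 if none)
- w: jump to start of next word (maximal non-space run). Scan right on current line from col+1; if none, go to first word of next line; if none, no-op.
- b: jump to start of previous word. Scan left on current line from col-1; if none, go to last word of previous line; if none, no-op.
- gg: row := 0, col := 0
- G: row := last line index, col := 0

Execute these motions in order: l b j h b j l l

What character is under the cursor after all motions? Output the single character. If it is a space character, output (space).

After 1 (l): row=0 col=1 char='o'
After 2 (b): row=0 col=0 char='m'
After 3 (j): row=1 col=0 char='p'
After 4 (h): row=1 col=0 char='p'
After 5 (b): row=0 col=16 char='o'
After 6 (j): row=1 col=14 char='t'
After 7 (l): row=1 col=14 char='t'
After 8 (l): row=1 col=14 char='t'

Answer: t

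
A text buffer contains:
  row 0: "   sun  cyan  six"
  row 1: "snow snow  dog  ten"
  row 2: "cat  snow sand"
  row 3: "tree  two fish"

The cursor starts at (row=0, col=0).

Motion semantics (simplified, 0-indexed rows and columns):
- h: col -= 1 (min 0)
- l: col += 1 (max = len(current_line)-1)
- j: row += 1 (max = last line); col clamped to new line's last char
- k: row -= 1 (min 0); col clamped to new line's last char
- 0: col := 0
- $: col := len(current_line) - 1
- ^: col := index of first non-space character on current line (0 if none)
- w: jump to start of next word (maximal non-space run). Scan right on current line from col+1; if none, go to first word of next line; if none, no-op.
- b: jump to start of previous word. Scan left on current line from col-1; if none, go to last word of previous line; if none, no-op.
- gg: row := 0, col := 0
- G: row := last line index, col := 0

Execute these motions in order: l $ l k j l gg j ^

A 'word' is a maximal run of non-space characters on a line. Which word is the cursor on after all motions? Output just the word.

After 1 (l): row=0 col=1 char='_'
After 2 ($): row=0 col=16 char='x'
After 3 (l): row=0 col=16 char='x'
After 4 (k): row=0 col=16 char='x'
After 5 (j): row=1 col=16 char='t'
After 6 (l): row=1 col=17 char='e'
After 7 (gg): row=0 col=0 char='_'
After 8 (j): row=1 col=0 char='s'
After 9 (^): row=1 col=0 char='s'

Answer: snow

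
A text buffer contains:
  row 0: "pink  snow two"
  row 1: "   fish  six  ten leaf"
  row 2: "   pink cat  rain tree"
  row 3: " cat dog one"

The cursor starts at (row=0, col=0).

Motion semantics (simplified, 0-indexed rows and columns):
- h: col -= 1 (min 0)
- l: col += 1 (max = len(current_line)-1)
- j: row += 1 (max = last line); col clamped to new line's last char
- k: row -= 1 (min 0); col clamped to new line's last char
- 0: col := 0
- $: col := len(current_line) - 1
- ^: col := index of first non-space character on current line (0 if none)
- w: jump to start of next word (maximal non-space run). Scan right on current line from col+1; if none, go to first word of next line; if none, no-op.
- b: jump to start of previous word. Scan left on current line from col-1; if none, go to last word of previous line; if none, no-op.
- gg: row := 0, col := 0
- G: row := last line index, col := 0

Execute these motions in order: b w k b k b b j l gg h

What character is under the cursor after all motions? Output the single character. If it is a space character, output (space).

Answer: p

Derivation:
After 1 (b): row=0 col=0 char='p'
After 2 (w): row=0 col=6 char='s'
After 3 (k): row=0 col=6 char='s'
After 4 (b): row=0 col=0 char='p'
After 5 (k): row=0 col=0 char='p'
After 6 (b): row=0 col=0 char='p'
After 7 (b): row=0 col=0 char='p'
After 8 (j): row=1 col=0 char='_'
After 9 (l): row=1 col=1 char='_'
After 10 (gg): row=0 col=0 char='p'
After 11 (h): row=0 col=0 char='p'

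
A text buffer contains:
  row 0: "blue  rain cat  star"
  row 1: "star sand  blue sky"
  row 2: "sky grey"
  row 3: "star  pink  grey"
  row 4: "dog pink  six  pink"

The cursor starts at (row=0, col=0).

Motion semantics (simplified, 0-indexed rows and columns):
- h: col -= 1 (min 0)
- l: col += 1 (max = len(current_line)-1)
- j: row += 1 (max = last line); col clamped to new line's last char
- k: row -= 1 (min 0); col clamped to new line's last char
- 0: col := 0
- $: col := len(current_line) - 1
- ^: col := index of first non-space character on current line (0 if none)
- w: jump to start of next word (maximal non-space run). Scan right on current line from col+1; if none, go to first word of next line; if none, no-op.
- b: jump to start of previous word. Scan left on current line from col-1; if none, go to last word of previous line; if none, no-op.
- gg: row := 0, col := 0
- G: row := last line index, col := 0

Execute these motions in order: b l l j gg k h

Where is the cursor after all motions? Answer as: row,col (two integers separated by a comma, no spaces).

Answer: 0,0

Derivation:
After 1 (b): row=0 col=0 char='b'
After 2 (l): row=0 col=1 char='l'
After 3 (l): row=0 col=2 char='u'
After 4 (j): row=1 col=2 char='a'
After 5 (gg): row=0 col=0 char='b'
After 6 (k): row=0 col=0 char='b'
After 7 (h): row=0 col=0 char='b'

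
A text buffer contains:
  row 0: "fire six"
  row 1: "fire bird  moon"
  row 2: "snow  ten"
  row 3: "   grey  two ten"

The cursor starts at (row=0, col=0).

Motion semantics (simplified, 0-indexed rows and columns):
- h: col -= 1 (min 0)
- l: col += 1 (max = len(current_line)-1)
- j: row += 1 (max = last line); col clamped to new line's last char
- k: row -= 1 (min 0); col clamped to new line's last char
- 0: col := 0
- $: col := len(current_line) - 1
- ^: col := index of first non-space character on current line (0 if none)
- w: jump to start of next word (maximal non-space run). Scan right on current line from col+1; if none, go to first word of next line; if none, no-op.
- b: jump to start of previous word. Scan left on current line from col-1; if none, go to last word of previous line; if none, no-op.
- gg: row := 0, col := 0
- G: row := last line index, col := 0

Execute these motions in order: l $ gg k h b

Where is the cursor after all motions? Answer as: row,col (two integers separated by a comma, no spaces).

Answer: 0,0

Derivation:
After 1 (l): row=0 col=1 char='i'
After 2 ($): row=0 col=7 char='x'
After 3 (gg): row=0 col=0 char='f'
After 4 (k): row=0 col=0 char='f'
After 5 (h): row=0 col=0 char='f'
After 6 (b): row=0 col=0 char='f'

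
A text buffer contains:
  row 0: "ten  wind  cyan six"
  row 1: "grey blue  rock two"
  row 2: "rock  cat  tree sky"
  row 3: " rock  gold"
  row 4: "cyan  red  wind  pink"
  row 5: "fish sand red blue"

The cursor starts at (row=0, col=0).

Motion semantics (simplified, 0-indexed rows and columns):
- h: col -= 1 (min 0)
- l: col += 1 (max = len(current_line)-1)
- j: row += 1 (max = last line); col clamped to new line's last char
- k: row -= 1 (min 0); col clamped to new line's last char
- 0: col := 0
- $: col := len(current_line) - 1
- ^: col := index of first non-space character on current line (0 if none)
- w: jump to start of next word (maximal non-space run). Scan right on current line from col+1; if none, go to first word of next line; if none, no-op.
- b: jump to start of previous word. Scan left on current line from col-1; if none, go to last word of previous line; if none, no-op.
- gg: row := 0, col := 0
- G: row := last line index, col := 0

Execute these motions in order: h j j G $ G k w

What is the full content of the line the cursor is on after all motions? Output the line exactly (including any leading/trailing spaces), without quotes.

Answer: cyan  red  wind  pink

Derivation:
After 1 (h): row=0 col=0 char='t'
After 2 (j): row=1 col=0 char='g'
After 3 (j): row=2 col=0 char='r'
After 4 (G): row=5 col=0 char='f'
After 5 ($): row=5 col=17 char='e'
After 6 (G): row=5 col=0 char='f'
After 7 (k): row=4 col=0 char='c'
After 8 (w): row=4 col=6 char='r'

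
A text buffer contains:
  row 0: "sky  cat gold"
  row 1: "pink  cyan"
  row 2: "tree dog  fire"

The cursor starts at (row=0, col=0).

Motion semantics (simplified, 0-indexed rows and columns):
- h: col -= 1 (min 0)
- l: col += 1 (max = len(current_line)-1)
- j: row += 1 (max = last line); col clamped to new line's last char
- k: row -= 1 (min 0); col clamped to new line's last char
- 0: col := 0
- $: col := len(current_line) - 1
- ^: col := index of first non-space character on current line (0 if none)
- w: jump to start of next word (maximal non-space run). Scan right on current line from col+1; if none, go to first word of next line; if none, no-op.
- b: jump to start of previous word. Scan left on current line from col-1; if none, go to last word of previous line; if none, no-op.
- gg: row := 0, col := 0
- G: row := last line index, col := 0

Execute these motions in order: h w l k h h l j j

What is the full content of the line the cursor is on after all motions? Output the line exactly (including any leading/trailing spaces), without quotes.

Answer: tree dog  fire

Derivation:
After 1 (h): row=0 col=0 char='s'
After 2 (w): row=0 col=5 char='c'
After 3 (l): row=0 col=6 char='a'
After 4 (k): row=0 col=6 char='a'
After 5 (h): row=0 col=5 char='c'
After 6 (h): row=0 col=4 char='_'
After 7 (l): row=0 col=5 char='c'
After 8 (j): row=1 col=5 char='_'
After 9 (j): row=2 col=5 char='d'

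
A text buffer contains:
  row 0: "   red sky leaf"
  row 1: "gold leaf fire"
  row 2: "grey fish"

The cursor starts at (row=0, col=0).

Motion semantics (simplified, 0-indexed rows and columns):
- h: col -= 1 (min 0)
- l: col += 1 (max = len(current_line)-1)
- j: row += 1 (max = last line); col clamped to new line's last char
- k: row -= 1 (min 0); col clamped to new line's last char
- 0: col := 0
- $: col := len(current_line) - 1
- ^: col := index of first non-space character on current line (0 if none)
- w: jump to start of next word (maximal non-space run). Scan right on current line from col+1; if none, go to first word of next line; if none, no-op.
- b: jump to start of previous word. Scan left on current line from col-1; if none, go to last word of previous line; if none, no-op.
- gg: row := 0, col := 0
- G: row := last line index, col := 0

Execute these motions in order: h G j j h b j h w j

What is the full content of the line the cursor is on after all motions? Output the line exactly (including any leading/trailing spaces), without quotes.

Answer: grey fish

Derivation:
After 1 (h): row=0 col=0 char='_'
After 2 (G): row=2 col=0 char='g'
After 3 (j): row=2 col=0 char='g'
After 4 (j): row=2 col=0 char='g'
After 5 (h): row=2 col=0 char='g'
After 6 (b): row=1 col=10 char='f'
After 7 (j): row=2 col=8 char='h'
After 8 (h): row=2 col=7 char='s'
After 9 (w): row=2 col=7 char='s'
After 10 (j): row=2 col=7 char='s'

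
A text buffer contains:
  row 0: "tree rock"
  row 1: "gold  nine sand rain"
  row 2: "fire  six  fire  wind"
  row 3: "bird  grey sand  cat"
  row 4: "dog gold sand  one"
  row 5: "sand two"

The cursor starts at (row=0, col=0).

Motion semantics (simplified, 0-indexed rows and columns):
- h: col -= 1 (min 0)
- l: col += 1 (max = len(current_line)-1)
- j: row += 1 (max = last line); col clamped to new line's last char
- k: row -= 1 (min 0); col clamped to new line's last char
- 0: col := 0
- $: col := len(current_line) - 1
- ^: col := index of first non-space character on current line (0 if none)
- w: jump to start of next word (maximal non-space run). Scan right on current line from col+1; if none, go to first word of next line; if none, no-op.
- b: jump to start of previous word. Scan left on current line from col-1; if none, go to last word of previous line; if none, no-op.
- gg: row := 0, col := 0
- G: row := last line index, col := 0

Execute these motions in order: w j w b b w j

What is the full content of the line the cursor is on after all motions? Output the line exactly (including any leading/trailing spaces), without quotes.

After 1 (w): row=0 col=5 char='r'
After 2 (j): row=1 col=5 char='_'
After 3 (w): row=1 col=6 char='n'
After 4 (b): row=1 col=0 char='g'
After 5 (b): row=0 col=5 char='r'
After 6 (w): row=1 col=0 char='g'
After 7 (j): row=2 col=0 char='f'

Answer: fire  six  fire  wind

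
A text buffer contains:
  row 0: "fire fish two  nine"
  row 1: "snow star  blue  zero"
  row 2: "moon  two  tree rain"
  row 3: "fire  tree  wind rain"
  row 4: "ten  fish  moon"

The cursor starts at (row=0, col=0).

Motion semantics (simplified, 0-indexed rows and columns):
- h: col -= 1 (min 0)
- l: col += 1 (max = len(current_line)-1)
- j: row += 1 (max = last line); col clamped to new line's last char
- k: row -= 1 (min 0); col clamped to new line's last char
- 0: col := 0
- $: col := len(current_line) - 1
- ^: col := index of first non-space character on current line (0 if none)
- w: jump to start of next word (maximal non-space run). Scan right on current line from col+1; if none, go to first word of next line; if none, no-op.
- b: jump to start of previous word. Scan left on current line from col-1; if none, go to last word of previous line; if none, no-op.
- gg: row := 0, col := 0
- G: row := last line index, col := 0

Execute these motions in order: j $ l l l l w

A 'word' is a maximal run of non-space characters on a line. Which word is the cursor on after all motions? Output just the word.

Answer: moon

Derivation:
After 1 (j): row=1 col=0 char='s'
After 2 ($): row=1 col=20 char='o'
After 3 (l): row=1 col=20 char='o'
After 4 (l): row=1 col=20 char='o'
After 5 (l): row=1 col=20 char='o'
After 6 (l): row=1 col=20 char='o'
After 7 (w): row=2 col=0 char='m'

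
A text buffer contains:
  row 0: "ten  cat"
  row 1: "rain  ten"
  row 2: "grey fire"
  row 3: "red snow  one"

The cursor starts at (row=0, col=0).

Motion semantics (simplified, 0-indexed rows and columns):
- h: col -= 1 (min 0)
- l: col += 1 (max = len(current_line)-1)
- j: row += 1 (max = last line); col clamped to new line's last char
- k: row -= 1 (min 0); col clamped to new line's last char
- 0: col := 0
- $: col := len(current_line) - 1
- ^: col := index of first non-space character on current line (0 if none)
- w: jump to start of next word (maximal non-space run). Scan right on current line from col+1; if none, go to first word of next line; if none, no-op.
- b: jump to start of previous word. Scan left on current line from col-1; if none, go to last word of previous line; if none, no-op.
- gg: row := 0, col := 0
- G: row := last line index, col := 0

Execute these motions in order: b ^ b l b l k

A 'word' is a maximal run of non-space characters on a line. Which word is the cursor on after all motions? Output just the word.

Answer: ten

Derivation:
After 1 (b): row=0 col=0 char='t'
After 2 (^): row=0 col=0 char='t'
After 3 (b): row=0 col=0 char='t'
After 4 (l): row=0 col=1 char='e'
After 5 (b): row=0 col=0 char='t'
After 6 (l): row=0 col=1 char='e'
After 7 (k): row=0 col=1 char='e'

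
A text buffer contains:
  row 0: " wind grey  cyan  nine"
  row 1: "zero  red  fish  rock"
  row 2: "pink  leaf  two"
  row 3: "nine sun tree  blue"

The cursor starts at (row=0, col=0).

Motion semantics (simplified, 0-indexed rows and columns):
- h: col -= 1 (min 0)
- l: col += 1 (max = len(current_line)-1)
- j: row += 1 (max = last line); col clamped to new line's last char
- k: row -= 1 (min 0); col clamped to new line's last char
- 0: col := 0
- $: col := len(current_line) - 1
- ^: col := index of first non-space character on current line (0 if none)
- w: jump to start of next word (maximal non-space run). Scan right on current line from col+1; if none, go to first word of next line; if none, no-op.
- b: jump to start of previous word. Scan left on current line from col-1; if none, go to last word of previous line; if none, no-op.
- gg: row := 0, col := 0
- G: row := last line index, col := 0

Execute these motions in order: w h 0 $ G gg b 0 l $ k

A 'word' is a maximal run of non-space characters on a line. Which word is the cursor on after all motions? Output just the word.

After 1 (w): row=0 col=1 char='w'
After 2 (h): row=0 col=0 char='_'
After 3 (0): row=0 col=0 char='_'
After 4 ($): row=0 col=21 char='e'
After 5 (G): row=3 col=0 char='n'
After 6 (gg): row=0 col=0 char='_'
After 7 (b): row=0 col=0 char='_'
After 8 (0): row=0 col=0 char='_'
After 9 (l): row=0 col=1 char='w'
After 10 ($): row=0 col=21 char='e'
After 11 (k): row=0 col=21 char='e'

Answer: nine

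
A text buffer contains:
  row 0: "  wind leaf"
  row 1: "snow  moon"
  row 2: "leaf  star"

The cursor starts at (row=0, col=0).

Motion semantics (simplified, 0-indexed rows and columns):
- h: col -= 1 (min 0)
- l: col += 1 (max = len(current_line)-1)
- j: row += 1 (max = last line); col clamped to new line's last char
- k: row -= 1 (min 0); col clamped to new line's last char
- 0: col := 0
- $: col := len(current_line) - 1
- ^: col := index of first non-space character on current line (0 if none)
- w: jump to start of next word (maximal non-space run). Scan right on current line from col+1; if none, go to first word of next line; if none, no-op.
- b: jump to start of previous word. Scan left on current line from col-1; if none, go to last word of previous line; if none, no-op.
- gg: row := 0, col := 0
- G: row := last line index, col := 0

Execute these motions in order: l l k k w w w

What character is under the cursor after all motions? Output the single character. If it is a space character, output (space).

Answer: m

Derivation:
After 1 (l): row=0 col=1 char='_'
After 2 (l): row=0 col=2 char='w'
After 3 (k): row=0 col=2 char='w'
After 4 (k): row=0 col=2 char='w'
After 5 (w): row=0 col=7 char='l'
After 6 (w): row=1 col=0 char='s'
After 7 (w): row=1 col=6 char='m'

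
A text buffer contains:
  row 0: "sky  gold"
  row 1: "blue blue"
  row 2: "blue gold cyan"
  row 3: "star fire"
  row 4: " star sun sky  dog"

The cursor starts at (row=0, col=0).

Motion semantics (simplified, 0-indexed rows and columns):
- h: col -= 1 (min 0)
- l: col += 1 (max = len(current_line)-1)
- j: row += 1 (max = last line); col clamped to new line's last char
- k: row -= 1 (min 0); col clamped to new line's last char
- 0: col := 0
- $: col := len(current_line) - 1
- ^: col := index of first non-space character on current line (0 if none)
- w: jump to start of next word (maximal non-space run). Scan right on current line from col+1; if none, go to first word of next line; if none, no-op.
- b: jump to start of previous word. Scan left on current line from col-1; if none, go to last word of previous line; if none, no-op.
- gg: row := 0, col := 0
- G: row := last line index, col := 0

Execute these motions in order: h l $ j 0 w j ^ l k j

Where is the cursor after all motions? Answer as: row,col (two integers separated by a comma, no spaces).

Answer: 2,1

Derivation:
After 1 (h): row=0 col=0 char='s'
After 2 (l): row=0 col=1 char='k'
After 3 ($): row=0 col=8 char='d'
After 4 (j): row=1 col=8 char='e'
After 5 (0): row=1 col=0 char='b'
After 6 (w): row=1 col=5 char='b'
After 7 (j): row=2 col=5 char='g'
After 8 (^): row=2 col=0 char='b'
After 9 (l): row=2 col=1 char='l'
After 10 (k): row=1 col=1 char='l'
After 11 (j): row=2 col=1 char='l'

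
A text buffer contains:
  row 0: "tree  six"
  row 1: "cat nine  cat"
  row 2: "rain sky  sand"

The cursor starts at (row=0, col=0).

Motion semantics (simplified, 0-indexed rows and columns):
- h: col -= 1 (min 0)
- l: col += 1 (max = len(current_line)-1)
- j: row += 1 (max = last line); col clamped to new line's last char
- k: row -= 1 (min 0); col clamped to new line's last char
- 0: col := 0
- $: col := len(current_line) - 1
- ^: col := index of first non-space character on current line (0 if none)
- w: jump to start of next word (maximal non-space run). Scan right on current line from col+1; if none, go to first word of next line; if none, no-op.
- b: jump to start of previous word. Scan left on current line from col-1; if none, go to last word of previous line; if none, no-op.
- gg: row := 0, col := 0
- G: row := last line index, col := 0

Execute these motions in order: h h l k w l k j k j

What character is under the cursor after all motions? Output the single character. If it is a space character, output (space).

Answer: e

Derivation:
After 1 (h): row=0 col=0 char='t'
After 2 (h): row=0 col=0 char='t'
After 3 (l): row=0 col=1 char='r'
After 4 (k): row=0 col=1 char='r'
After 5 (w): row=0 col=6 char='s'
After 6 (l): row=0 col=7 char='i'
After 7 (k): row=0 col=7 char='i'
After 8 (j): row=1 col=7 char='e'
After 9 (k): row=0 col=7 char='i'
After 10 (j): row=1 col=7 char='e'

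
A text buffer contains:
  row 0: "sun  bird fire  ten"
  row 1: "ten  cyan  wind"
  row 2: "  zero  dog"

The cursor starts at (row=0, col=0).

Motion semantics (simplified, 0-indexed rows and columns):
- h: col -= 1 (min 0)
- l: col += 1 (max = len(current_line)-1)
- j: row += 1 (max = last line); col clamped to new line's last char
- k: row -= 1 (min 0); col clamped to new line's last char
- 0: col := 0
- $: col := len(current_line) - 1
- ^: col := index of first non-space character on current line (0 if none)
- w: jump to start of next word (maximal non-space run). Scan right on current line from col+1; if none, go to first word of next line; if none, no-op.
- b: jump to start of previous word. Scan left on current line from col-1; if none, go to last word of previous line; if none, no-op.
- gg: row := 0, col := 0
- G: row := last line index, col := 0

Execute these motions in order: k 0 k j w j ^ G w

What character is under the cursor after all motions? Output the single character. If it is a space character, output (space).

After 1 (k): row=0 col=0 char='s'
After 2 (0): row=0 col=0 char='s'
After 3 (k): row=0 col=0 char='s'
After 4 (j): row=1 col=0 char='t'
After 5 (w): row=1 col=5 char='c'
After 6 (j): row=2 col=5 char='o'
After 7 (^): row=2 col=2 char='z'
After 8 (G): row=2 col=0 char='_'
After 9 (w): row=2 col=2 char='z'

Answer: z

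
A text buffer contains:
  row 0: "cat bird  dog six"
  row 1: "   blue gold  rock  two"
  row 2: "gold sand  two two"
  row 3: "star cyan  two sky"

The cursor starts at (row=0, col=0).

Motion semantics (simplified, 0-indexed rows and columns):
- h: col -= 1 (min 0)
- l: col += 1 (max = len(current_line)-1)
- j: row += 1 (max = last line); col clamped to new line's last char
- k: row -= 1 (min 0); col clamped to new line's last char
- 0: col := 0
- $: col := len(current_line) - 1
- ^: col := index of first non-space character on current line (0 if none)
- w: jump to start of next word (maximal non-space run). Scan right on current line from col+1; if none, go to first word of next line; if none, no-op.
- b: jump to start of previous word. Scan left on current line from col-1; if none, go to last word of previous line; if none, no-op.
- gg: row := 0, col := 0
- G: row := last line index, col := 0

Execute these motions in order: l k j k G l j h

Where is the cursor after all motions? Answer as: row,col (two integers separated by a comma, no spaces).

After 1 (l): row=0 col=1 char='a'
After 2 (k): row=0 col=1 char='a'
After 3 (j): row=1 col=1 char='_'
After 4 (k): row=0 col=1 char='a'
After 5 (G): row=3 col=0 char='s'
After 6 (l): row=3 col=1 char='t'
After 7 (j): row=3 col=1 char='t'
After 8 (h): row=3 col=0 char='s'

Answer: 3,0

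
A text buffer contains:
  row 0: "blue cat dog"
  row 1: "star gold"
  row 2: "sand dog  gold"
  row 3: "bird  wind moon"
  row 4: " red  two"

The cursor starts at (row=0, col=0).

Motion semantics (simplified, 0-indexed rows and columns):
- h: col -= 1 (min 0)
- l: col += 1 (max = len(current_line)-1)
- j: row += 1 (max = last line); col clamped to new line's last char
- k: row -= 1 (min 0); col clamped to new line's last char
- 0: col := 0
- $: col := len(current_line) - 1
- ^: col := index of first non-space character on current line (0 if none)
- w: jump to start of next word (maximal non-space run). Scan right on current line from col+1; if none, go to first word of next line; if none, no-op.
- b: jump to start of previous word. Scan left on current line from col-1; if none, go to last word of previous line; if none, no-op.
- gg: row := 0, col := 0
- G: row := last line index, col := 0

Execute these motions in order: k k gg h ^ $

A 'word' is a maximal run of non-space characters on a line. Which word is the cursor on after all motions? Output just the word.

After 1 (k): row=0 col=0 char='b'
After 2 (k): row=0 col=0 char='b'
After 3 (gg): row=0 col=0 char='b'
After 4 (h): row=0 col=0 char='b'
After 5 (^): row=0 col=0 char='b'
After 6 ($): row=0 col=11 char='g'

Answer: dog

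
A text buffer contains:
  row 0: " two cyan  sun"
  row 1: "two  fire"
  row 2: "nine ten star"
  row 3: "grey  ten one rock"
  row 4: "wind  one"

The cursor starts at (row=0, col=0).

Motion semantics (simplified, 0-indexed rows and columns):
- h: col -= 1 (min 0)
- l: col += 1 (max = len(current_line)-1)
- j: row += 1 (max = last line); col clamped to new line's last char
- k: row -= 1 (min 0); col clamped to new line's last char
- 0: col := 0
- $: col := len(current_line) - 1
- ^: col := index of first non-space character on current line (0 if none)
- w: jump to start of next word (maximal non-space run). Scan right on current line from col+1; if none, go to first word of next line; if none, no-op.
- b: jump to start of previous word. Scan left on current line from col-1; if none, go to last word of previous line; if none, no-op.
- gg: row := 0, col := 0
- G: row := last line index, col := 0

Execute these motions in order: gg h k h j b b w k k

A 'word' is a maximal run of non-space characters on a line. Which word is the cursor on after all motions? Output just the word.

After 1 (gg): row=0 col=0 char='_'
After 2 (h): row=0 col=0 char='_'
After 3 (k): row=0 col=0 char='_'
After 4 (h): row=0 col=0 char='_'
After 5 (j): row=1 col=0 char='t'
After 6 (b): row=0 col=11 char='s'
After 7 (b): row=0 col=5 char='c'
After 8 (w): row=0 col=11 char='s'
After 9 (k): row=0 col=11 char='s'
After 10 (k): row=0 col=11 char='s'

Answer: sun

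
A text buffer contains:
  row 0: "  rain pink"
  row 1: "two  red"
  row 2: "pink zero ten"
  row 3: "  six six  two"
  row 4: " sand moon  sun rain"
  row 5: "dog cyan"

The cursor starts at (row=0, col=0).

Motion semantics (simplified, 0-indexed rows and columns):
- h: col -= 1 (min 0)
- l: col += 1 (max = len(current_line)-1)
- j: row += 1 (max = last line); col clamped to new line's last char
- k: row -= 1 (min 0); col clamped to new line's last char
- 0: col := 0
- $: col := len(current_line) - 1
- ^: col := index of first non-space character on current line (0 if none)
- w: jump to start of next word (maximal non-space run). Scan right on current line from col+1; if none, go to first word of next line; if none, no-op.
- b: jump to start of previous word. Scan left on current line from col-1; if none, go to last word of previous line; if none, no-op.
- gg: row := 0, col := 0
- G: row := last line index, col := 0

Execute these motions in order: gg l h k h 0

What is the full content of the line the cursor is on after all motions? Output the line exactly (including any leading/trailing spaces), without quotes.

After 1 (gg): row=0 col=0 char='_'
After 2 (l): row=0 col=1 char='_'
After 3 (h): row=0 col=0 char='_'
After 4 (k): row=0 col=0 char='_'
After 5 (h): row=0 col=0 char='_'
After 6 (0): row=0 col=0 char='_'

Answer:   rain pink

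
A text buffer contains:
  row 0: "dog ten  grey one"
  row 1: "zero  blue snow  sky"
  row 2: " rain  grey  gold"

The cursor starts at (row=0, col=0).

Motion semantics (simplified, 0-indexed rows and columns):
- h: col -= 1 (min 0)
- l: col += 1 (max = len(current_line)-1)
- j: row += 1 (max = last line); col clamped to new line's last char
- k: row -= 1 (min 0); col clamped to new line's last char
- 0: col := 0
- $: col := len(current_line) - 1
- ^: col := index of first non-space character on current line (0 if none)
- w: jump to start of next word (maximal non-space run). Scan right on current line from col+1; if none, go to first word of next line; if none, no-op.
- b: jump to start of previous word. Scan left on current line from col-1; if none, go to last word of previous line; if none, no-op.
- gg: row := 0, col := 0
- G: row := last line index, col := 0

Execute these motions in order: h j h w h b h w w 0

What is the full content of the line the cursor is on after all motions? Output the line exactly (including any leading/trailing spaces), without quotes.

After 1 (h): row=0 col=0 char='d'
After 2 (j): row=1 col=0 char='z'
After 3 (h): row=1 col=0 char='z'
After 4 (w): row=1 col=6 char='b'
After 5 (h): row=1 col=5 char='_'
After 6 (b): row=1 col=0 char='z'
After 7 (h): row=1 col=0 char='z'
After 8 (w): row=1 col=6 char='b'
After 9 (w): row=1 col=11 char='s'
After 10 (0): row=1 col=0 char='z'

Answer: zero  blue snow  sky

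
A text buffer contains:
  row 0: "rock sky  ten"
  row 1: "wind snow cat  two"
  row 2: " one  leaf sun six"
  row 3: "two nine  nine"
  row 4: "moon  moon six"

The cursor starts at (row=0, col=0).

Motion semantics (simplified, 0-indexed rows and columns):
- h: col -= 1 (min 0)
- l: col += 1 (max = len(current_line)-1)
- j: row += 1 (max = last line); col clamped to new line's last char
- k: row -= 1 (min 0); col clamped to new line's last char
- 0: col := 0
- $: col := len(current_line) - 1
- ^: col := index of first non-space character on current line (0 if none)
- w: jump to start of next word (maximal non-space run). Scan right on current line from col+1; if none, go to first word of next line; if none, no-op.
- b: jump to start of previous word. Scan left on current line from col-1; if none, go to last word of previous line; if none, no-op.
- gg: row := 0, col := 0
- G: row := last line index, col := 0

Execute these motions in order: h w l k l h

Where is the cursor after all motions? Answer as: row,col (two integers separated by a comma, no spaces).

Answer: 0,6

Derivation:
After 1 (h): row=0 col=0 char='r'
After 2 (w): row=0 col=5 char='s'
After 3 (l): row=0 col=6 char='k'
After 4 (k): row=0 col=6 char='k'
After 5 (l): row=0 col=7 char='y'
After 6 (h): row=0 col=6 char='k'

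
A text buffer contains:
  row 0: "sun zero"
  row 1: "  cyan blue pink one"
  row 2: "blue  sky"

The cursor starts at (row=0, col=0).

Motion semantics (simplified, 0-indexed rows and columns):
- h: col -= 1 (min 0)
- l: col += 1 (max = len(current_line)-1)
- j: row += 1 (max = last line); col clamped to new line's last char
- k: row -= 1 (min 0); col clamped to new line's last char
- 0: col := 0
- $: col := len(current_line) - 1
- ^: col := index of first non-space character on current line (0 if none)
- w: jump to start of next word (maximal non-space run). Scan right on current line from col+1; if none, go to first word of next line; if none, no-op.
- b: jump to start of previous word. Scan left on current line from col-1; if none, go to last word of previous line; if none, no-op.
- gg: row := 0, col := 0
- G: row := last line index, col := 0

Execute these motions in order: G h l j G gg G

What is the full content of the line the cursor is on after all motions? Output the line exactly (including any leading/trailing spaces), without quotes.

After 1 (G): row=2 col=0 char='b'
After 2 (h): row=2 col=0 char='b'
After 3 (l): row=2 col=1 char='l'
After 4 (j): row=2 col=1 char='l'
After 5 (G): row=2 col=0 char='b'
After 6 (gg): row=0 col=0 char='s'
After 7 (G): row=2 col=0 char='b'

Answer: blue  sky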